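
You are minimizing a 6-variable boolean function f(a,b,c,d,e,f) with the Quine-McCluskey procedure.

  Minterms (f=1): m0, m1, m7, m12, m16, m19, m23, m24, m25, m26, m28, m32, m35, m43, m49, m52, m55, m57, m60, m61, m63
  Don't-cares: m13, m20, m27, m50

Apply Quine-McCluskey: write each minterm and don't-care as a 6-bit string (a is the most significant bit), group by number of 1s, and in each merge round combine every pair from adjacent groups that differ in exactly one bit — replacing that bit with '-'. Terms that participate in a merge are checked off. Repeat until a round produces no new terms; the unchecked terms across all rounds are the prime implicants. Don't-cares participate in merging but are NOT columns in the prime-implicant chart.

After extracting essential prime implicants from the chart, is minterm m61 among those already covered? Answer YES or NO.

size-2^0 implicants → 000000(✓)  000001(✓)  000111(✓)  001100(✓)  001101(✓)  010000(✓)  010011(✓)  010100(✓)  010111(✓)  011000(✓)  011001(✓)  011010(✓)  011011(✓)  011100(✓)  100000(✓)  100011(✓)  101011(✓)  110001(✓)  110010  110100(✓)  110111(✓)  111001(✓)  111100(✓)  111101(✓)  111111(✓)
size-2^1 implicants → -00000  -10100(✓)  -10111  -11001  -11100(✓)  0-0000  0-0111  0-1100  00000-  00110-  01-000(✓)  01-011  01-100(✓)  010-00(✓)  010-11  011-00(✓)  0110-0(✓)  0110-1(✓)  01100-(✓)  01101-(✓)  10-011  11-001  11-100(✓)  11-111  111-01  1111-1  11110-
size-2^2 implicants → -1-100  01--00  0110--
Unchecked terms (primes): -00000, -1-100, -10111, -11001, 0-0000, 0-0111, 0-1100, 00000-, 00110-, 01--00, 01-011, 010-11, 0110--, 10-011, 11-001, 11-111, 110010, 111-01, 1111-1, 11110-
Minterm coverage:
  m0 ⊆ -00000,0-0000,00000-
  m1 ⊆ 00000- [E]
  m7 ⊆ 0-0111 [E]
  m12 ⊆ 0-1100,00110-
  m16 ⊆ 0-0000,01--00
  m19 ⊆ 01-011,010-11
  m23 ⊆ -10111,0-0111,010-11
  m24 ⊆ 01--00,0110--
  m25 ⊆ -11001,0110--
  m26 ⊆ 0110-- [E]
  m28 ⊆ -1-100,0-1100,01--00
  m32 ⊆ -00000 [E]
  m35 ⊆ 10-011 [E]
  m43 ⊆ 10-011 [E]
  m49 ⊆ 11-001 [E]
  m52 ⊆ -1-100 [E]
  m55 ⊆ -10111,11-111
  m57 ⊆ -11001,11-001,111-01
  m60 ⊆ -1-100,11110-
  m61 ⊆ 111-01,1111-1,11110-
  m63 ⊆ 11-111,1111-1
E = {-00000, -1-100, 0-0111, 00000-, 0110--, 10-011, 11-001}

NO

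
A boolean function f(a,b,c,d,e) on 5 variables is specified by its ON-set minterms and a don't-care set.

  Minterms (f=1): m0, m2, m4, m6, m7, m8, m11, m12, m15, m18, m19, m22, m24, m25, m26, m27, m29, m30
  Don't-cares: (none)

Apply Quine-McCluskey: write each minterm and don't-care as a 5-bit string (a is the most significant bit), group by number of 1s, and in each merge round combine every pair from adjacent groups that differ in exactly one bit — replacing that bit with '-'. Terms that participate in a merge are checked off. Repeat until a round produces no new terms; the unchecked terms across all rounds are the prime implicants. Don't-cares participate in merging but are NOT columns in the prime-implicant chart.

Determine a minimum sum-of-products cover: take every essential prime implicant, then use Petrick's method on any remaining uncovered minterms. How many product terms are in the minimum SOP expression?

[col 0] 00000*, 00010*, 00100*, 00110*, 00111*, 01000*, 01011*, 01100*, 01111*, 10010*, 10011*, 10110*, 11000*, 11001*, 11010*, 11011*, 11101*, 11110*
[col 1] -0010*, -0110*, -1000, -1011, 0-000*, 0-100*, 0-111, 00-00*, 00-10*, 000-0*, 001-0*, 0011-, 01-00*, 01-11, 1-010*, 1-011*, 1-110*, 10-10*, 1001-*, 11-01, 11-10*, 110-0*, 110-1*, 1100-*, 1101-*
[col 2] -0-10, 0--00, 00--0, 1--10, 1-01-, 110--
Prime implicants: -0-10, -1000, -1011, 0--00, 0-111, 00--0, 0011-, 01-11, 1--10, 1-01-, 11-01, 110--
PI chart (minterm → PIs covering it):
  0 | 0--00,00--0
  2 | -0-10,00--0
  4 | 0--00,00--0
  6 | -0-10,00--0,0011-
  7 | 0-111,0011-
  8 | -1000,0--00
  11 | -1011,01-11
  12 | 0--00  (sole → essential)
  15 | 0-111,01-11
  18 | -0-10,1--10,1-01-
  19 | 1-01-  (sole → essential)
  22 | -0-10,1--10
  24 | -1000,110--
  25 | 11-01,110--
  26 | 1--10,1-01-,110--
  27 | -1011,1-01-,110--
  29 | 11-01  (sole → essential)
  30 | 1--10  (sole → essential)
Essential prime implicants: 0--00, 1--10, 1-01-, 11-01
Petrick residual → -0-10, -1000, -1011, 0-111
Minimum SOP uses 8 PIs: b'de' + bc'd'e' + bc'de + a'd'e' + a'cde + ade' + ac'd + abd'e

8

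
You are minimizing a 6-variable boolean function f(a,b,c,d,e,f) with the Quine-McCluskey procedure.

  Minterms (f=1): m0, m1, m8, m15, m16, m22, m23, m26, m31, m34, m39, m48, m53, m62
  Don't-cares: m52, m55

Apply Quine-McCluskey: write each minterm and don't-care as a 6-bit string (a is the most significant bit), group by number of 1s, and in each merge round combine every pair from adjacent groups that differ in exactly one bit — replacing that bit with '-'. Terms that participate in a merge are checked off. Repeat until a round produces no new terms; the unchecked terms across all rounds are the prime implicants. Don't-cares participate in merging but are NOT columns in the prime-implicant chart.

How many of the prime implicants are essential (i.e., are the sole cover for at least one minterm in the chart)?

8

Round 0: 000000✓ 000001✓ 001000✓ 001111✓ 010000✓ 010110✓ 010111✓ 011010 011111✓ 100010 100111✓ 110000✓ 110100✓ 110101✓ 110111✓ 111110
Round 1: -10000 -10111 0-0000 0-1111 00-000 00000- 01-111 01011- 1-0111 110-00 1101-1 11010-
PIs = {-10000, -10111, 0-0000, 0-1111, 00-000, 00000-, 01-111, 01011-, 011010, 1-0111, 100010, 110-00, 1101-1, 11010-, 111110}
Coverage chart:
  m0: 0-0000,00-000,00000-
  m1: 00000- ←essential
  m8: 00-000 ←essential
  m15: 0-1111 ←essential
  m16: -10000,0-0000
  m22: 01011- ←essential
  m23: -10111,01-111,01011-
  m26: 011010 ←essential
  m31: 0-1111,01-111
  m34: 100010 ←essential
  m39: 1-0111 ←essential
  m48: -10000,110-00
  m53: 1101-1,11010-
  m62: 111110 ←essential
Essential: 0-1111, 00-000, 00000-, 01011-, 011010, 1-0111, 100010, 111110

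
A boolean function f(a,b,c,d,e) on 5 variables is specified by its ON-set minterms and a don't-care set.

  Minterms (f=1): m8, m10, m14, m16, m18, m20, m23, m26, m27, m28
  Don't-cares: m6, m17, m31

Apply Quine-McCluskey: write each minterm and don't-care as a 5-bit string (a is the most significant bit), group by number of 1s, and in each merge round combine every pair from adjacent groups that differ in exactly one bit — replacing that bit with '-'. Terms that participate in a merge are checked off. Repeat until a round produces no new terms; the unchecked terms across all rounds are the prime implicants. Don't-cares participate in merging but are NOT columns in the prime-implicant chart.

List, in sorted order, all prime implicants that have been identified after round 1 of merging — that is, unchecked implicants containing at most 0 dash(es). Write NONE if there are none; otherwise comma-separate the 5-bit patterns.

NONE

Round 0: 00110✓ 01000✓ 01010✓ 01110✓ 10000✓ 10001✓ 10010✓ 10100✓ 10111✓ 11010✓ 11011✓ 11100✓ 11111✓
Round 1: -1010 0-110 01-10 010-0 1-010 1-100 1-111 10-00 100-0 1000- 11-11 1101-
PIs = {-1010, 0-110, 01-10, 010-0, 1-010, 1-100, 1-111, 10-00, 100-0, 1000-, 11-11, 1101-}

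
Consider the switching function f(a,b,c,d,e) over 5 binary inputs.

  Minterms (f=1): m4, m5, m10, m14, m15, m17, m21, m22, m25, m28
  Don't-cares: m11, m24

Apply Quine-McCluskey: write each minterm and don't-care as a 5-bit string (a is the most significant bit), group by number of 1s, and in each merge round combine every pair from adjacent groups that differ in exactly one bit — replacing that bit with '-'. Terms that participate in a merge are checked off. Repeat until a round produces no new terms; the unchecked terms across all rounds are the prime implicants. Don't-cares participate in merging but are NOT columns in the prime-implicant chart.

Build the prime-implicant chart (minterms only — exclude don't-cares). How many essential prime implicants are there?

Round 0: 00100✓ 00101✓ 01010✓ 01011✓ 01110✓ 01111✓ 10001✓ 10101✓ 10110 11000✓ 11001✓ 11100✓
Round 1: -0101 0010- 01-10✓ 01-11✓ 0101-✓ 0111-✓ 1-001 10-01 11-00 1100-
Round 2: 01-1-
PIs = {-0101, 0010-, 01-1-, 1-001, 10-01, 10110, 11-00, 1100-}
Coverage chart:
  m4: 0010- ←essential
  m5: -0101,0010-
  m10: 01-1- ←essential
  m14: 01-1- ←essential
  m15: 01-1- ←essential
  m17: 1-001,10-01
  m21: -0101,10-01
  m22: 10110 ←essential
  m25: 1-001,1100-
  m28: 11-00 ←essential
Essential: 0010-, 01-1-, 10110, 11-00

4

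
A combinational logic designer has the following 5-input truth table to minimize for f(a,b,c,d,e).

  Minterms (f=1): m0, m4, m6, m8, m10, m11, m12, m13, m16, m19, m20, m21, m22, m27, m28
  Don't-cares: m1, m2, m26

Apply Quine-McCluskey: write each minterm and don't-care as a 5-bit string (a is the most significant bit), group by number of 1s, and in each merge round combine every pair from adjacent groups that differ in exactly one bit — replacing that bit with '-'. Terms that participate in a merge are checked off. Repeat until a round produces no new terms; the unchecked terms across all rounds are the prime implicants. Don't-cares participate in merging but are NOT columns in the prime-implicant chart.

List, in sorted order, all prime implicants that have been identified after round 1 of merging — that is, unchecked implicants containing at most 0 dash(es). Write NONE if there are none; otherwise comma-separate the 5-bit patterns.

NONE

[col 0] 00000*, 00001*, 00010*, 00100*, 00110*, 01000*, 01010*, 01011*, 01100*, 01101*, 10000*, 10011*, 10100*, 10101*, 10110*, 11010*, 11011*, 11100*
[col 1] -0000*, -0100*, -0110*, -1010*, -1011*, -1100*, 0-000*, 0-010*, 0-100*, 00-00*, 00-10*, 000-0*, 0000-, 001-0*, 01-00*, 010-0*, 0101-*, 0110-, 1-011, 1-100*, 10-00*, 101-0*, 1010-, 1101-*
[col 2] --100, -0-00, -01-0, -101-, 0--00, 0-0-0, 00--0
Prime implicants: --100, -0-00, -01-0, -101-, 0--00, 0-0-0, 00--0, 0000-, 0110-, 1-011, 1010-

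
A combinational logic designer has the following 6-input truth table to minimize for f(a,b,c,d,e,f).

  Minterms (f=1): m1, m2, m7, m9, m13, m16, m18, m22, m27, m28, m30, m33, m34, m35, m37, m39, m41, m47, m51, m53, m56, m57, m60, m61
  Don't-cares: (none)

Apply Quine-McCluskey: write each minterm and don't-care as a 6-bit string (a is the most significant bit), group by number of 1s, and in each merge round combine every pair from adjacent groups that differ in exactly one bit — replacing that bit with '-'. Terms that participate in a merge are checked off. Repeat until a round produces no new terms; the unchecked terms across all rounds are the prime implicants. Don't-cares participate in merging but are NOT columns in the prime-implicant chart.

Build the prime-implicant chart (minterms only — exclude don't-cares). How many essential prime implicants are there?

8

Round 0: 000001✓ 000010✓ 000111✓ 001001✓ 001101✓ 010000✓ 010010✓ 010110✓ 011011 011100✓ 011110✓ 100001✓ 100010✓ 100011✓ 100101✓ 100111✓ 101001✓ 101111✓ 110011✓ 110101✓ 111000✓ 111001✓ 111100✓ 111101✓
Round 1: -00001✓ -00010 -00111 -01001✓ -11100 0-0010 00-001✓ 001-01 01-110 010-10 0100-0 0111-0 1-0011 1-0101 1-1001 10-001✓ 10-111 100-01✓ 100-11✓ 1000-1✓ 10001- 1001-1✓ 11-101 111-00✓ 111-01✓ 11100-✓ 11110-✓
Round 2: -0-001 100--1 111-0-
PIs = {-0-001, -00010, -00111, -11100, 0-0010, 001-01, 01-110, 010-10, 0100-0, 011011, 0111-0, 1-0011, 1-0101, 1-1001, 10-111, 100--1, 10001-, 11-101, 111-0-}
Coverage chart:
  m1: -0-001 ←essential
  m2: -00010,0-0010
  m7: -00111 ←essential
  m9: -0-001,001-01
  m13: 001-01 ←essential
  m16: 0100-0 ←essential
  m18: 0-0010,010-10,0100-0
  m22: 01-110,010-10
  m27: 011011 ←essential
  m28: -11100,0111-0
  m30: 01-110,0111-0
  m33: -0-001,100--1
  m34: -00010,10001-
  m35: 1-0011,100--1,10001-
  m37: 1-0101,100--1
  m39: -00111,10-111,100--1
  m41: -0-001,1-1001
  m47: 10-111 ←essential
  m51: 1-0011 ←essential
  m53: 1-0101,11-101
  m56: 111-0- ←essential
  m57: 1-1001,111-0-
  m60: -11100,111-0-
  m61: 11-101,111-0-
Essential: -0-001, -00111, 001-01, 0100-0, 011011, 1-0011, 10-111, 111-0-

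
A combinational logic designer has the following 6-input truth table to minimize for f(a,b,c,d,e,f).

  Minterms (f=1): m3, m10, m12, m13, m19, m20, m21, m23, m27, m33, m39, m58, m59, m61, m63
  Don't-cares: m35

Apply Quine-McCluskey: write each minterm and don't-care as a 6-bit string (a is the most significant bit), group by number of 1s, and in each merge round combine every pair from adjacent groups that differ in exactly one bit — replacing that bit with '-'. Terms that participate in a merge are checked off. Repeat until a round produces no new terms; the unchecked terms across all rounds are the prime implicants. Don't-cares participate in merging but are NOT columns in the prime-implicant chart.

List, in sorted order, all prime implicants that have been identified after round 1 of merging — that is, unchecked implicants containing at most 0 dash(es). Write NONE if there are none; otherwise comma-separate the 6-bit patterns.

size-2^0 implicants → 000011(✓)  001010  001100(✓)  001101(✓)  010011(✓)  010100(✓)  010101(✓)  010111(✓)  011011(✓)  100001(✓)  100011(✓)  100111(✓)  111010(✓)  111011(✓)  111101(✓)  111111(✓)
size-2^1 implicants → -00011  -11011  0-0011  00110-  01-011  010-11  0101-1  01010-  100-11  1000-1  111-11  11101-  1111-1
Unchecked terms (primes): -00011, -11011, 0-0011, 001010, 00110-, 01-011, 010-11, 0101-1, 01010-, 100-11, 1000-1, 111-11, 11101-, 1111-1

001010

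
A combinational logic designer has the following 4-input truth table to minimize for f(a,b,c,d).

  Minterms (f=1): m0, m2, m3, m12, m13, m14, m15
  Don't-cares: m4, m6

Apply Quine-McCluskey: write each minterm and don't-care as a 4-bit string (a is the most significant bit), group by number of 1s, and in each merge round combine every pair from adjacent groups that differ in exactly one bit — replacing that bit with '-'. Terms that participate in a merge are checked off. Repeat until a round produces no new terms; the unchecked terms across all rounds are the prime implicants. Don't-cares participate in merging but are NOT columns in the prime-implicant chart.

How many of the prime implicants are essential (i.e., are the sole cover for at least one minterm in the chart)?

3

[col 0] 0000*, 0010*, 0011*, 0100*, 0110*, 1100*, 1101*, 1110*, 1111*
[col 1] -100*, -110*, 0-00*, 0-10*, 00-0*, 001-, 01-0*, 11-0*, 11-1*, 110-*, 111-*
[col 2] -1-0, 0--0, 11--
Prime implicants: -1-0, 0--0, 001-, 11--
PI chart (minterm → PIs covering it):
  0 | 0--0  (sole → essential)
  2 | 0--0,001-
  3 | 001-  (sole → essential)
  12 | -1-0,11--
  13 | 11--  (sole → essential)
  14 | -1-0,11--
  15 | 11--  (sole → essential)
Essential prime implicants: 0--0, 001-, 11--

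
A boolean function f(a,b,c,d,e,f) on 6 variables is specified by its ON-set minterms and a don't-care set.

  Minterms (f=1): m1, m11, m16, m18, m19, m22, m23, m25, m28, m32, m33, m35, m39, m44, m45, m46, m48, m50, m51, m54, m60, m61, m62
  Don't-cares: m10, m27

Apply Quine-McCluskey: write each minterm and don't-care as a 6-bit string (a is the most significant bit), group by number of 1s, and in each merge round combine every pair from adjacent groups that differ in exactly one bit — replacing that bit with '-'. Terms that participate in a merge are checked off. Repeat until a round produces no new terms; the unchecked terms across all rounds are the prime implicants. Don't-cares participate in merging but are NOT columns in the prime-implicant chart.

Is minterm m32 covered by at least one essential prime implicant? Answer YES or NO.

size-2^0 implicants → 000001(✓)  001010(✓)  001011(✓)  010000(✓)  010010(✓)  010011(✓)  010110(✓)  010111(✓)  011001(✓)  011011(✓)  011100(✓)  100000(✓)  100001(✓)  100011(✓)  100111(✓)  101100(✓)  101101(✓)  101110(✓)  110000(✓)  110010(✓)  110011(✓)  110110(✓)  111100(✓)  111101(✓)  111110(✓)
size-2^1 implicants → -00001  -10000(✓)  -10010(✓)  -10011(✓)  -10110(✓)  -11100  0-1011  00101-  01-011  010-10(✓)  010-11(✓)  0100-0(✓)  01001-(✓)  01011-(✓)  0110-1  1-0000  1-0011  1-1100(✓)  1-1101(✓)  1-1110(✓)  100-11  1000-1  10000-  1011-0(✓)  10110-(✓)  11-110  110-10(✓)  1100-0(✓)  11001-(✓)  1111-0(✓)  11110-(✓)
size-2^2 implicants → -10-10  -100-0  -1001-  010-1-  1-11-0  1-110-
Unchecked terms (primes): -00001, -10-10, -100-0, -1001-, -11100, 0-1011, 00101-, 01-011, 010-1-, 0110-1, 1-0000, 1-0011, 1-11-0, 1-110-, 100-11, 1000-1, 10000-, 11-110
Minterm coverage:
  m1 ⊆ -00001 [E]
  m11 ⊆ 0-1011,00101-
  m16 ⊆ -100-0 [E]
  m18 ⊆ -10-10,-100-0,-1001-,010-1-
  m19 ⊆ -1001-,01-011,010-1-
  m22 ⊆ -10-10,010-1-
  m23 ⊆ 010-1- [E]
  m25 ⊆ 0110-1 [E]
  m28 ⊆ -11100 [E]
  m32 ⊆ 1-0000,10000-
  m33 ⊆ -00001,1000-1,10000-
  m35 ⊆ 1-0011,100-11,1000-1
  m39 ⊆ 100-11 [E]
  m44 ⊆ 1-11-0,1-110-
  m45 ⊆ 1-110- [E]
  m46 ⊆ 1-11-0 [E]
  m48 ⊆ -100-0,1-0000
  m50 ⊆ -10-10,-100-0,-1001-
  m51 ⊆ -1001-,1-0011
  m54 ⊆ -10-10,11-110
  m60 ⊆ -11100,1-11-0,1-110-
  m61 ⊆ 1-110- [E]
  m62 ⊆ 1-11-0,11-110
E = {-00001, -100-0, -11100, 010-1-, 0110-1, 1-11-0, 1-110-, 100-11}

NO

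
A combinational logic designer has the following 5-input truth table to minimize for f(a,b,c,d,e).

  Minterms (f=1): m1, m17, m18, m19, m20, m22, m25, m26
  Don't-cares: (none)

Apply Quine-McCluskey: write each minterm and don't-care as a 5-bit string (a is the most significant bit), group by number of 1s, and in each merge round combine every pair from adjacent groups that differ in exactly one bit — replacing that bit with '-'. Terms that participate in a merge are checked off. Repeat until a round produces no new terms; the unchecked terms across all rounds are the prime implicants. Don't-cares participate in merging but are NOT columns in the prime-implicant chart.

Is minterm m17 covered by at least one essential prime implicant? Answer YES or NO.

size-2^0 implicants → 00001(✓)  10001(✓)  10010(✓)  10011(✓)  10100(✓)  10110(✓)  11001(✓)  11010(✓)
size-2^1 implicants → -0001  1-001  1-010  10-10  100-1  1001-  101-0
Unchecked terms (primes): -0001, 1-001, 1-010, 10-10, 100-1, 1001-, 101-0
Minterm coverage:
  m1 ⊆ -0001 [E]
  m17 ⊆ -0001,1-001,100-1
  m18 ⊆ 1-010,10-10,1001-
  m19 ⊆ 100-1,1001-
  m20 ⊆ 101-0 [E]
  m22 ⊆ 10-10,101-0
  m25 ⊆ 1-001 [E]
  m26 ⊆ 1-010 [E]
E = {-0001, 1-001, 1-010, 101-0}

YES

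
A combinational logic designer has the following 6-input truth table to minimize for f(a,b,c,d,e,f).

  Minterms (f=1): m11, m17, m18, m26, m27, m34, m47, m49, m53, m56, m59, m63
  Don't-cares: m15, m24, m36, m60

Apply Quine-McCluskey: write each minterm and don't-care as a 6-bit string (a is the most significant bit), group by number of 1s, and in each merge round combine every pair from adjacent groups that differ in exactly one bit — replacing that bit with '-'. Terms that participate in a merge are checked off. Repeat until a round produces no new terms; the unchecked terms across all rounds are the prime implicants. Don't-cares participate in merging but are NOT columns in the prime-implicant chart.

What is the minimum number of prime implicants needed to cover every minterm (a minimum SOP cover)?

[col 0] 001011*, 001111*, 010001*, 010010*, 011000*, 011010*, 011011*, 100010, 100100, 101111*, 110001*, 110101*, 111000*, 111011*, 111100*, 111111*
[col 1] -01111, -10001, -11000, -11011, 0-1011, 001-11, 01-010, 0110-0, 01101-, 1-1111, 110-01, 111-00, 111-11
Prime implicants: -01111, -10001, -11000, -11011, 0-1011, 001-11, 01-010, 0110-0, 01101-, 1-1111, 100010, 100100, 110-01, 111-00, 111-11
PI chart (minterm → PIs covering it):
  11 | 0-1011,001-11
  17 | -10001  (sole → essential)
  18 | 01-010  (sole → essential)
  26 | 01-010,0110-0,01101-
  27 | -11011,0-1011,01101-
  34 | 100010  (sole → essential)
  47 | -01111,1-1111
  49 | -10001,110-01
  53 | 110-01  (sole → essential)
  56 | -11000,111-00
  59 | -11011,111-11
  63 | 1-1111,111-11
Essential prime implicants: -10001, 01-010, 100010, 110-01
Petrick residual → -01111, -11000, 0-1011, 111-11
Minimum SOP uses 8 PIs: b'cdef + bc'd'e'f + bcd'e'f' + a'cd'ef + a'bd'ef' + ab'c'd'ef' + abc'e'f + abcef

8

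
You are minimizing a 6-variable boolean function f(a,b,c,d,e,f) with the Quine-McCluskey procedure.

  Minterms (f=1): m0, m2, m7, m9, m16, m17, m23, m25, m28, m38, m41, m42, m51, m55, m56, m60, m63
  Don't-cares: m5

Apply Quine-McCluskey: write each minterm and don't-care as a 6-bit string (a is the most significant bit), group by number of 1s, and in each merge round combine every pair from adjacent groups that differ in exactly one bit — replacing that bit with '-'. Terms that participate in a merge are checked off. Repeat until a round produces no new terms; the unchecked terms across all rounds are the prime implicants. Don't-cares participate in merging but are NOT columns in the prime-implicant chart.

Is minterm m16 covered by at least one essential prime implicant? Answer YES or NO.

size-2^0 implicants → 000000(✓)  000010(✓)  000101(✓)  000111(✓)  001001(✓)  010000(✓)  010001(✓)  010111(✓)  011001(✓)  011100(✓)  100110  101001(✓)  101010  110011(✓)  110111(✓)  111000(✓)  111100(✓)  111111(✓)
size-2^1 implicants → -01001  -10111  -11100  0-0000  0-0111  0-1001  0000-0  0001-1  01-001  01000-  11-111  110-11  111-00
Unchecked terms (primes): -01001, -10111, -11100, 0-0000, 0-0111, 0-1001, 0000-0, 0001-1, 01-001, 01000-, 100110, 101010, 11-111, 110-11, 111-00
Minterm coverage:
  m0 ⊆ 0-0000,0000-0
  m2 ⊆ 0000-0 [E]
  m7 ⊆ 0-0111,0001-1
  m9 ⊆ -01001,0-1001
  m16 ⊆ 0-0000,01000-
  m17 ⊆ 01-001,01000-
  m23 ⊆ -10111,0-0111
  m25 ⊆ 0-1001,01-001
  m28 ⊆ -11100 [E]
  m38 ⊆ 100110 [E]
  m41 ⊆ -01001 [E]
  m42 ⊆ 101010 [E]
  m51 ⊆ 110-11 [E]
  m55 ⊆ -10111,11-111,110-11
  m56 ⊆ 111-00 [E]
  m60 ⊆ -11100,111-00
  m63 ⊆ 11-111 [E]
E = {-01001, -11100, 0000-0, 100110, 101010, 11-111, 110-11, 111-00}

NO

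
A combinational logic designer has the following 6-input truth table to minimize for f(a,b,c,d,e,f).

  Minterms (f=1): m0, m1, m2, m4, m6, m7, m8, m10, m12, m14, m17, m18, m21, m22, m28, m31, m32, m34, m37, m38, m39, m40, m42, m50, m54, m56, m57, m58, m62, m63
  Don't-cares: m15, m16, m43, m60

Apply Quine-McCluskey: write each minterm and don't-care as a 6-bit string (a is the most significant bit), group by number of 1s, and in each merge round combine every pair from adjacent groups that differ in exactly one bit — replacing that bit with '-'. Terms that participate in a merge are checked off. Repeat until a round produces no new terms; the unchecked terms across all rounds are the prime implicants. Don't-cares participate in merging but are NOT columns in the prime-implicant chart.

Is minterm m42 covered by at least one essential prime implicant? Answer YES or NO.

size-2^0 implicants → 000000(✓)  000001(✓)  000010(✓)  000100(✓)  000110(✓)  000111(✓)  001000(✓)  001010(✓)  001100(✓)  001110(✓)  001111(✓)  010000(✓)  010001(✓)  010010(✓)  010101(✓)  010110(✓)  011100(✓)  011111(✓)  100000(✓)  100010(✓)  100101(✓)  100110(✓)  100111(✓)  101000(✓)  101010(✓)  101011(✓)  110010(✓)  110110(✓)  111000(✓)  111001(✓)  111010(✓)  111100(✓)  111110(✓)  111111(✓)
size-2^1 implicants → -00000(✓)  -00010(✓)  -00110(✓)  -00111(✓)  -01000(✓)  -01010(✓)  -10010(✓)  -10110(✓)  -11100  -11111  0-0000(✓)  0-0001(✓)  0-0010(✓)  0-0110(✓)  0-1100  0-1111  00-000(✓)  00-010(✓)  00-100(✓)  00-110(✓)  00-111(✓)  000-00(✓)  000-10(✓)  0000-0(✓)  00000-(✓)  0001-0(✓)  00011-(✓)  001-00(✓)  001-10(✓)  0010-0(✓)  0011-0(✓)  00111-(✓)  010-01  010-10(✓)  0100-0(✓)  01000-(✓)  1-0010(✓)  1-0110(✓)  1-1000(✓)  1-1010(✓)  10-000(✓)  10-010(✓)  100-10(✓)  1000-0(✓)  1001-1  10011-(✓)  1010-0(✓)  10101-  11-010(✓)  11-110(✓)  110-10(✓)  111-00(✓)  111-10(✓)  1110-0(✓)  11100-  1111-0(✓)  11111-
size-2^2 implicants → --0010(✓)  --0110(✓)  -0-000(✓)  -0-010(✓)  -00-10(✓)  -000-0(✓)  -0011-  -010-0(✓)  -10-10(✓)  0-0-10(✓)  0-00-0  0-000-  00--00(✓)  00--10(✓)  00-0-0(✓)  00-1-0(✓)  00-11-  000--0(✓)  001--0(✓)  1--010  1-0-10(✓)  1-10-0  10-0-0(✓)  11--10  111--0
size-2^3 implicants → --0-10  -0-0-0  00---0
Unchecked terms (primes): --0-10, -0-0-0, -0011-, -11100, -11111, 0-00-0, 0-000-, 0-1100, 0-1111, 00---0, 00-11-, 010-01, 1--010, 1-10-0, 1001-1, 10101-, 11--10, 111--0, 11100-, 11111-
Minterm coverage:
  m0 ⊆ -0-0-0,0-00-0,0-000-,00---0
  m1 ⊆ 0-000- [E]
  m2 ⊆ --0-10,-0-0-0,0-00-0,00---0
  m4 ⊆ 00---0 [E]
  m6 ⊆ --0-10,-0011-,00---0,00-11-
  m7 ⊆ -0011-,00-11-
  m8 ⊆ -0-0-0,00---0
  m10 ⊆ -0-0-0,00---0
  m12 ⊆ 0-1100,00---0
  m14 ⊆ 00---0,00-11-
  m17 ⊆ 0-000-,010-01
  m18 ⊆ --0-10,0-00-0
  m21 ⊆ 010-01 [E]
  m22 ⊆ --0-10 [E]
  m28 ⊆ -11100,0-1100
  m31 ⊆ -11111,0-1111
  m32 ⊆ -0-0-0 [E]
  m34 ⊆ --0-10,-0-0-0,1--010
  m37 ⊆ 1001-1 [E]
  m38 ⊆ --0-10,-0011-
  m39 ⊆ -0011-,1001-1
  m40 ⊆ -0-0-0,1-10-0
  m42 ⊆ -0-0-0,1--010,1-10-0,10101-
  m50 ⊆ --0-10,1--010,11--10
  m54 ⊆ --0-10,11--10
  m56 ⊆ 1-10-0,111--0,11100-
  m57 ⊆ 11100- [E]
  m58 ⊆ 1--010,1-10-0,11--10,111--0
  m62 ⊆ 11--10,111--0,11111-
  m63 ⊆ -11111,11111-
E = {--0-10, -0-0-0, 0-000-, 00---0, 010-01, 1001-1, 11100-}

YES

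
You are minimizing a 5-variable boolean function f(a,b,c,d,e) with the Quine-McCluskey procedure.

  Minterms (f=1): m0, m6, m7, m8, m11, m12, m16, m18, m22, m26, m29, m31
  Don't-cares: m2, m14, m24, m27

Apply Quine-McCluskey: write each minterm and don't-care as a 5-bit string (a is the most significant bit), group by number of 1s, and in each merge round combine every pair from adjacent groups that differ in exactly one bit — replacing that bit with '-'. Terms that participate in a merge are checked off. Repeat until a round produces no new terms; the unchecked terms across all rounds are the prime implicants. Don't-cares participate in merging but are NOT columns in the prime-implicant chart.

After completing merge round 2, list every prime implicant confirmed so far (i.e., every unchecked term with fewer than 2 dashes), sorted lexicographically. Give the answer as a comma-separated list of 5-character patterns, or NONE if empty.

[col 0] 00000*, 00010*, 00110*, 00111*, 01000*, 01011*, 01100*, 01110*, 10000*, 10010*, 10110*, 11000*, 11010*, 11011*, 11101*, 11111*
[col 1] -0000*, -0010*, -0110*, -1000*, -1011, 0-000*, 0-110, 00-10*, 000-0*, 0011-, 01-00, 011-0, 1-000*, 1-010*, 10-10*, 100-0*, 11-11, 110-0*, 1101-, 111-1
[col 2] --000, -0-10, -00-0, 1-0-0
Prime implicants: --000, -0-10, -00-0, -1011, 0-110, 0011-, 01-00, 011-0, 1-0-0, 11-11, 1101-, 111-1

-1011, 0-110, 0011-, 01-00, 011-0, 11-11, 1101-, 111-1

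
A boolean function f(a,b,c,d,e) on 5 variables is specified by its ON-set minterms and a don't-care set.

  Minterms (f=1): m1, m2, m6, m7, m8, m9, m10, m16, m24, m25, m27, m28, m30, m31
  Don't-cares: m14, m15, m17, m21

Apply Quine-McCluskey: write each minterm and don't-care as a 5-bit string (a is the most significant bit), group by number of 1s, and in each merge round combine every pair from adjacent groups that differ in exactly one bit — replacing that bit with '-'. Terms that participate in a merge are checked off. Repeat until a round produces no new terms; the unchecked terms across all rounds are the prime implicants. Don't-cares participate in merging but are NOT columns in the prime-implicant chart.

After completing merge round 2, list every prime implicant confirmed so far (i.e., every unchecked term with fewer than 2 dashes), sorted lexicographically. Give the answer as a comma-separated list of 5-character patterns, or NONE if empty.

Round 0: 00001✓ 00010✓ 00110✓ 00111✓ 01000✓ 01001✓ 01010✓ 01110✓ 01111✓ 10000✓ 10001✓ 10101✓ 11000✓ 11001✓ 11011✓ 11100✓ 11110✓ 11111✓
Round 1: -0001✓ -1000✓ -1001✓ -1110✓ -1111✓ 0-001✓ 0-010✓ 0-110✓ 0-111✓ 00-10✓ 0011-✓ 01-10✓ 010-0 0100-✓ 0111-✓ 1-000✓ 1-001✓ 10-01 1000-✓ 11-00 11-11 110-1 1100-✓ 111-0 1111-✓
Round 2: --001 -100- -111- 0--10 0-11- 1-00-
PIs = {--001, -100-, -111-, 0--10, 0-11-, 010-0, 1-00-, 10-01, 11-00, 11-11, 110-1, 111-0}

010-0, 10-01, 11-00, 11-11, 110-1, 111-0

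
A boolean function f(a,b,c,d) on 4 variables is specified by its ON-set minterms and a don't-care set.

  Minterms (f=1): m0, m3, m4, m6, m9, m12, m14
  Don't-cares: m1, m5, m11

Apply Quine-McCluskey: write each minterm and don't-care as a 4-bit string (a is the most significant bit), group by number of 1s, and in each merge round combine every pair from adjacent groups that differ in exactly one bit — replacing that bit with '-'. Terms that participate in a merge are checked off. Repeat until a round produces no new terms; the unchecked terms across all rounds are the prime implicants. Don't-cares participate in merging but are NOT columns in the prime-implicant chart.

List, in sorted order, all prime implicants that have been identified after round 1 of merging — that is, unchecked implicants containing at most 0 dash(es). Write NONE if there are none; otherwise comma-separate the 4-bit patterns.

Round 0: 0000✓ 0001✓ 0011✓ 0100✓ 0101✓ 0110✓ 1001✓ 1011✓ 1100✓ 1110✓
Round 1: -001✓ -011✓ -100✓ -110✓ 0-00✓ 0-01✓ 00-1✓ 000-✓ 01-0✓ 010-✓ 10-1✓ 11-0✓
Round 2: -0-1 -1-0 0-0-
PIs = {-0-1, -1-0, 0-0-}

NONE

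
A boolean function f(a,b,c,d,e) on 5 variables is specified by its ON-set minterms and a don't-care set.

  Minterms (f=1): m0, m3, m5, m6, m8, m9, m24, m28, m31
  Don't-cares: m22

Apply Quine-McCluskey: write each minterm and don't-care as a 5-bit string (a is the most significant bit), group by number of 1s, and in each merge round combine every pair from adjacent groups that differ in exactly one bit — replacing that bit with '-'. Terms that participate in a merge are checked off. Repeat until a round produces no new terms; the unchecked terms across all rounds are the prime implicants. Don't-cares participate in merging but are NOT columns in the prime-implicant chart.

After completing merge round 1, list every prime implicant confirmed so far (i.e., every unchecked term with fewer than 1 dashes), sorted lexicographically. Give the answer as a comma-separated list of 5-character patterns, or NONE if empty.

size-2^0 implicants → 00000(✓)  00011  00101  00110(✓)  01000(✓)  01001(✓)  10110(✓)  11000(✓)  11100(✓)  11111
size-2^1 implicants → -0110  -1000  0-000  0100-  11-00
Unchecked terms (primes): -0110, -1000, 0-000, 00011, 00101, 0100-, 11-00, 11111

00011, 00101, 11111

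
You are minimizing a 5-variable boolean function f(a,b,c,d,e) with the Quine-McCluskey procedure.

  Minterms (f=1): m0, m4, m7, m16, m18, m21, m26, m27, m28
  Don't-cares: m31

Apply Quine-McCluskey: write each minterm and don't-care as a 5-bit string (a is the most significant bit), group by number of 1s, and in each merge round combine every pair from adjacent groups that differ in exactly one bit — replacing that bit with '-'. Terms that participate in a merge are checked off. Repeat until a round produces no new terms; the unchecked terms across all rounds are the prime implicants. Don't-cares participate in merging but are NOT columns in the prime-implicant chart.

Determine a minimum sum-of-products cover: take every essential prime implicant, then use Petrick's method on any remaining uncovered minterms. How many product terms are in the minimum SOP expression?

6

Round 0: 00000✓ 00100✓ 00111 10000✓ 10010✓ 10101 11010✓ 11011✓ 11100 11111✓
Round 1: -0000 00-00 1-010 100-0 11-11 1101-
PIs = {-0000, 00-00, 00111, 1-010, 100-0, 10101, 11-11, 1101-, 11100}
Coverage chart:
  m0: -0000,00-00
  m4: 00-00 ←essential
  m7: 00111 ←essential
  m16: -0000,100-0
  m18: 1-010,100-0
  m21: 10101 ←essential
  m26: 1-010,1101-
  m27: 11-11,1101-
  m28: 11100 ←essential
Essential: 00-00, 00111, 10101, 11100
Petrick residual → 100-0, 1101-
Min cover (6 terms): a'b'd'e' + a'b'cde + ab'c'e' + ab'cd'e + abc'd + abcd'e'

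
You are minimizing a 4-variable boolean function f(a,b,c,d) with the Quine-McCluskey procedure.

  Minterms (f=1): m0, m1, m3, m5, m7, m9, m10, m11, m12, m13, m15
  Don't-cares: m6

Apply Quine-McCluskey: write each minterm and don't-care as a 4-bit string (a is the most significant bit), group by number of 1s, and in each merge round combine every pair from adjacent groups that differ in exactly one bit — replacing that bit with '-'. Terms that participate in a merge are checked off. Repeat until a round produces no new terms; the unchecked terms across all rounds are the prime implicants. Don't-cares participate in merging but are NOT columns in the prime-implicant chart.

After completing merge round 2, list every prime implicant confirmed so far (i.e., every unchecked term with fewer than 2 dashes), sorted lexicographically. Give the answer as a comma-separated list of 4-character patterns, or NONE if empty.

[col 0] 0000*, 0001*, 0011*, 0101*, 0110*, 0111*, 1001*, 1010*, 1011*, 1100*, 1101*, 1111*
[col 1] -001*, -011*, -101*, -111*, 0-01*, 0-11*, 00-1*, 000-, 01-1*, 011-, 1-01*, 1-11*, 10-1*, 101-, 11-1*, 110-
[col 2] --01*, --11*, -0-1*, -1-1*, 0--1*, 1--1*
[col 3] ---1
Prime implicants: ---1, 000-, 011-, 101-, 110-

000-, 011-, 101-, 110-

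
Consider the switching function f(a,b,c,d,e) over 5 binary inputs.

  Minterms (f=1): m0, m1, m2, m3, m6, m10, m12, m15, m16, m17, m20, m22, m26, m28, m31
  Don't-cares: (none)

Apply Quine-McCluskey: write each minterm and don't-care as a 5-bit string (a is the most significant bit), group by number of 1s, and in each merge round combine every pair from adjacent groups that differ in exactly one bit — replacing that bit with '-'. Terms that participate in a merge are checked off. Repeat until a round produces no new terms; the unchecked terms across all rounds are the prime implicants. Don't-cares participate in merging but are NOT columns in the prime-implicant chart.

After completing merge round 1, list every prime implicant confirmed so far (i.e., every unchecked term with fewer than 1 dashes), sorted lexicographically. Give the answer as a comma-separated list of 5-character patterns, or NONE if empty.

[col 0] 00000*, 00001*, 00010*, 00011*, 00110*, 01010*, 01100*, 01111*, 10000*, 10001*, 10100*, 10110*, 11010*, 11100*, 11111*
[col 1] -0000*, -0001*, -0110, -1010, -1100, -1111, 0-010, 00-10, 000-0*, 000-1*, 0000-*, 0001-*, 1-100, 10-00, 1000-*, 101-0
[col 2] -000-, 000--
Prime implicants: -000-, -0110, -1010, -1100, -1111, 0-010, 00-10, 000--, 1-100, 10-00, 101-0

NONE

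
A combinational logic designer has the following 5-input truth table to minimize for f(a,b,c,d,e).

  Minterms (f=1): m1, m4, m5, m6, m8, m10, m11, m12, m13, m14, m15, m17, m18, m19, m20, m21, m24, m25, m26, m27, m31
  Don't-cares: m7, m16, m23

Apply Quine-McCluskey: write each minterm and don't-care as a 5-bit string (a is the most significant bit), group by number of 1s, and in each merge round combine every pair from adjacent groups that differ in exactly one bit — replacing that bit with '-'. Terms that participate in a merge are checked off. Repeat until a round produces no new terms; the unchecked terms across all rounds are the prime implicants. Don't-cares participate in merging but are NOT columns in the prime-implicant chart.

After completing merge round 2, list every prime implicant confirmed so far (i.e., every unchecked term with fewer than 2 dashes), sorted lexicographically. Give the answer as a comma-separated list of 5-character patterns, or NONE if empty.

NONE

Round 0: 00001✓ 00100✓ 00101✓ 00110✓ 00111✓ 01000✓ 01010✓ 01011✓ 01100✓ 01101✓ 01110✓ 01111✓ 10000✓ 10001✓ 10010✓ 10011✓ 10100✓ 10101✓ 10111✓ 11000✓ 11001✓ 11010✓ 11011✓ 11111✓
Round 1: -0001✓ -0100✓ -0101✓ -0111✓ -1000✓ -1010✓ -1011✓ -1111✓ 0-100✓ 0-101✓ 0-110✓ 0-111✓ 00-01✓ 001-0✓ 001-1✓ 0010-✓ 0011-✓ 01-00✓ 01-10✓ 01-11✓ 010-0✓ 0101-✓ 011-0✓ 011-1✓ 0110-✓ 0111-✓ 1-000✓ 1-001✓ 1-010✓ 1-011✓ 1-111✓ 10-00✓ 10-01✓ 10-11✓ 100-0✓ 100-1✓ 1000-✓ 1001-✓ 101-1✓ 1010-✓ 11-11✓ 110-0✓ 110-1✓ 1100-✓ 1101-✓
Round 2: --111 -0-01 -01-1 -010- -1-11 -10-0 -101- 0-1-0✓ 0-1-1✓ 0-10-✓ 0-11-✓ 001--✓ 01--0 01-1- 011--✓ 1--11 1-0-0✓ 1-0-1✓ 1-00-✓ 1-01-✓ 10--1 10-0- 100--✓ 110--✓
Round 3: 0-1-- 1-0--
PIs = {--111, -0-01, -01-1, -010-, -1-11, -10-0, -101-, 0-1--, 01--0, 01-1-, 1--11, 1-0--, 10--1, 10-0-}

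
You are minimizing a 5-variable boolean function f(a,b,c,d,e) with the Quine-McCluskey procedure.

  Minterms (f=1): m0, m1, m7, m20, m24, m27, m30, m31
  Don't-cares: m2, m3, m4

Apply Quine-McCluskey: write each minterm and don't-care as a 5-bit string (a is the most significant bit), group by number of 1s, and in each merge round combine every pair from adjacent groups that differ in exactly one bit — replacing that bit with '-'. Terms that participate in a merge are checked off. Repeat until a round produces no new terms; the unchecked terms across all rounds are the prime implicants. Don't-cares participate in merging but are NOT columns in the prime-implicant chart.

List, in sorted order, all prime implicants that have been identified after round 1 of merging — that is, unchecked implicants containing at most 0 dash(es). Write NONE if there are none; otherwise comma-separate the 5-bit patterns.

Round 0: 00000✓ 00001✓ 00010✓ 00011✓ 00100✓ 00111✓ 10100✓ 11000 11011✓ 11110✓ 11111✓
Round 1: -0100 00-00 00-11 000-0✓ 000-1✓ 0000-✓ 0001-✓ 11-11 1111-
Round 2: 000--
PIs = {-0100, 00-00, 00-11, 000--, 11-11, 11000, 1111-}

11000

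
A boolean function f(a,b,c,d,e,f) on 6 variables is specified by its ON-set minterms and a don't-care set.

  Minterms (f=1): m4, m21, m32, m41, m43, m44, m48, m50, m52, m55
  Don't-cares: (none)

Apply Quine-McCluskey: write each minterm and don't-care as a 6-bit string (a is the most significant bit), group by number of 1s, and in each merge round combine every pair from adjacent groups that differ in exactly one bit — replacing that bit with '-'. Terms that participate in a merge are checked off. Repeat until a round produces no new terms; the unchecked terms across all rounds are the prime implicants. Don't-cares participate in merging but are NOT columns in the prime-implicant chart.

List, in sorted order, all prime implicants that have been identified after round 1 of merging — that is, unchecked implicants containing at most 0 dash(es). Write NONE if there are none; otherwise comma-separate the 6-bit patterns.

000100, 010101, 101100, 110111

Round 0: 000100 010101 100000✓ 101001✓ 101011✓ 101100 110000✓ 110010✓ 110100✓ 110111
Round 1: 1-0000 1010-1 110-00 1100-0
PIs = {000100, 010101, 1-0000, 1010-1, 101100, 110-00, 1100-0, 110111}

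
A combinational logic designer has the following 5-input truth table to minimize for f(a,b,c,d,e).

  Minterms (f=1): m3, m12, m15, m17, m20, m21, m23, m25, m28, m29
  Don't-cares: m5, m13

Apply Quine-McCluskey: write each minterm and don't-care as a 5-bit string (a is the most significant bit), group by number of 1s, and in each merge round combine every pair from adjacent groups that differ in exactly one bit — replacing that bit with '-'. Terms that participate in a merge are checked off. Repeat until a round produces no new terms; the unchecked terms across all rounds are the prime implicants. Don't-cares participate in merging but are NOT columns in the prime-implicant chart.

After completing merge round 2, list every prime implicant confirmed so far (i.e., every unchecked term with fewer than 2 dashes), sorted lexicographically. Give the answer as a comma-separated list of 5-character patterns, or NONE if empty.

[col 0] 00011, 00101*, 01100*, 01101*, 01111*, 10001*, 10100*, 10101*, 10111*, 11001*, 11100*, 11101*
[col 1] -0101*, -1100*, -1101*, 0-101*, 011-1, 0110-*, 1-001*, 1-100*, 1-101*, 10-01*, 101-1, 1010-*, 11-01*, 1110-*
[col 2] --101, -110-, 1--01, 1-10-
Prime implicants: --101, -110-, 00011, 011-1, 1--01, 1-10-, 101-1

00011, 011-1, 101-1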